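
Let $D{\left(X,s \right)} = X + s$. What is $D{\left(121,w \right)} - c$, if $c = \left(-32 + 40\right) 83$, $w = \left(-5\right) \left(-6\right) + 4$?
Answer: $-509$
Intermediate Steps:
$w = 34$ ($w = 30 + 4 = 34$)
$c = 664$ ($c = 8 \cdot 83 = 664$)
$D{\left(121,w \right)} - c = \left(121 + 34\right) - 664 = 155 - 664 = -509$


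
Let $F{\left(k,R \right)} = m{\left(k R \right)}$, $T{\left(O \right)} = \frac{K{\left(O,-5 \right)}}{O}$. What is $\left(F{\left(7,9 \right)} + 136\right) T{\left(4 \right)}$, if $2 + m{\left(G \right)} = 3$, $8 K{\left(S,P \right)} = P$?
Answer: $- \frac{685}{32} \approx -21.406$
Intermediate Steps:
$K{\left(S,P \right)} = \frac{P}{8}$
$m{\left(G \right)} = 1$ ($m{\left(G \right)} = -2 + 3 = 1$)
$T{\left(O \right)} = - \frac{5}{8 O}$ ($T{\left(O \right)} = \frac{\frac{1}{8} \left(-5\right)}{O} = - \frac{5}{8 O}$)
$F{\left(k,R \right)} = 1$
$\left(F{\left(7,9 \right)} + 136\right) T{\left(4 \right)} = \left(1 + 136\right) \left(- \frac{5}{8 \cdot 4}\right) = 137 \left(\left(- \frac{5}{8}\right) \frac{1}{4}\right) = 137 \left(- \frac{5}{32}\right) = - \frac{685}{32}$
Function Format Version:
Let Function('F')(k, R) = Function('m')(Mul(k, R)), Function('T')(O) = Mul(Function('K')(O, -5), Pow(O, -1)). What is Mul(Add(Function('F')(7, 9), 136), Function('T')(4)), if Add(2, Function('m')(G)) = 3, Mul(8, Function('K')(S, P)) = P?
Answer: Rational(-685, 32) ≈ -21.406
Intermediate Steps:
Function('K')(S, P) = Mul(Rational(1, 8), P)
Function('m')(G) = 1 (Function('m')(G) = Add(-2, 3) = 1)
Function('T')(O) = Mul(Rational(-5, 8), Pow(O, -1)) (Function('T')(O) = Mul(Mul(Rational(1, 8), -5), Pow(O, -1)) = Mul(Rational(-5, 8), Pow(O, -1)))
Function('F')(k, R) = 1
Mul(Add(Function('F')(7, 9), 136), Function('T')(4)) = Mul(Add(1, 136), Mul(Rational(-5, 8), Pow(4, -1))) = Mul(137, Mul(Rational(-5, 8), Rational(1, 4))) = Mul(137, Rational(-5, 32)) = Rational(-685, 32)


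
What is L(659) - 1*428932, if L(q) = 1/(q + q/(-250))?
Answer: -70383880562/164091 ≈ -4.2893e+5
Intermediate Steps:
L(q) = 250/(249*q) (L(q) = 1/(q + q*(-1/250)) = 1/(q - q/250) = 1/(249*q/250) = 250/(249*q))
L(659) - 1*428932 = (250/249)/659 - 1*428932 = (250/249)*(1/659) - 428932 = 250/164091 - 428932 = -70383880562/164091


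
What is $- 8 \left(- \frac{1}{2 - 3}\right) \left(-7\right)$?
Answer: $56$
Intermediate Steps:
$- 8 \left(- \frac{1}{2 - 3}\right) \left(-7\right) = - 8 \left(- \frac{1}{-1}\right) \left(-7\right) = - 8 \left(\left(-1\right) \left(-1\right)\right) \left(-7\right) = \left(-8\right) 1 \left(-7\right) = \left(-8\right) \left(-7\right) = 56$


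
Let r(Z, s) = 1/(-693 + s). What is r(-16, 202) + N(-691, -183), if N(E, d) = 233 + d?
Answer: 24549/491 ≈ 49.998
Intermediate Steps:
r(-16, 202) + N(-691, -183) = 1/(-693 + 202) + (233 - 183) = 1/(-491) + 50 = -1/491 + 50 = 24549/491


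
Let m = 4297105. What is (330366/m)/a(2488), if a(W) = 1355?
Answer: 330366/5822577275 ≈ 5.6739e-5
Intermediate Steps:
(330366/m)/a(2488) = (330366/4297105)/1355 = (330366*(1/4297105))*(1/1355) = (330366/4297105)*(1/1355) = 330366/5822577275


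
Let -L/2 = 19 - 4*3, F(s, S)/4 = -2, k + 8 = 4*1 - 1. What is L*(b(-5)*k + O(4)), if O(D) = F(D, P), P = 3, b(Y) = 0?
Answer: 112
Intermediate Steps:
k = -5 (k = -8 + (4*1 - 1) = -8 + (4 - 1) = -8 + 3 = -5)
F(s, S) = -8 (F(s, S) = 4*(-2) = -8)
O(D) = -8
L = -14 (L = -2*(19 - 4*3) = -2*(19 - 12) = -2*7 = -14)
L*(b(-5)*k + O(4)) = -14*(0*(-5) - 8) = -14*(0 - 8) = -14*(-8) = 112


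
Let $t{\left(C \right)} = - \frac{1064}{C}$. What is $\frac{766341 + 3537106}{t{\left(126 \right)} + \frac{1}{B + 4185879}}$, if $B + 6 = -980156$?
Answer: $- \frac{124160698858491}{243634483} \approx -5.0962 \cdot 10^{5}$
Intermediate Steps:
$B = -980162$ ($B = -6 - 980156 = -980162$)
$\frac{766341 + 3537106}{t{\left(126 \right)} + \frac{1}{B + 4185879}} = \frac{766341 + 3537106}{- \frac{1064}{126} + \frac{1}{-980162 + 4185879}} = \frac{4303447}{\left(-1064\right) \frac{1}{126} + \frac{1}{3205717}} = \frac{4303447}{- \frac{76}{9} + \frac{1}{3205717}} = \frac{4303447}{- \frac{243634483}{28851453}} = 4303447 \left(- \frac{28851453}{243634483}\right) = - \frac{124160698858491}{243634483}$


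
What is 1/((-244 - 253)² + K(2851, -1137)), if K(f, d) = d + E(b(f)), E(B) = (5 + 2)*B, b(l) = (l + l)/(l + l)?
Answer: 1/245879 ≈ 4.0670e-6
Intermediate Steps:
b(l) = 1 (b(l) = (2*l)/((2*l)) = (2*l)*(1/(2*l)) = 1)
E(B) = 7*B
K(f, d) = 7 + d (K(f, d) = d + 7*1 = d + 7 = 7 + d)
1/((-244 - 253)² + K(2851, -1137)) = 1/((-244 - 253)² + (7 - 1137)) = 1/((-497)² - 1130) = 1/(247009 - 1130) = 1/245879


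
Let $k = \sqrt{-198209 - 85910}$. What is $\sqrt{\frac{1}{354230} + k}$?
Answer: $\frac{\sqrt{354230 + 125478892900 i \sqrt{284119}}}{354230} \approx 16.325 + 16.325 i$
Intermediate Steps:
$k = i \sqrt{284119}$ ($k = \sqrt{-284119} = i \sqrt{284119} \approx 533.03 i$)
$\sqrt{\frac{1}{354230} + k} = \sqrt{\frac{1}{354230} + i \sqrt{284119}}$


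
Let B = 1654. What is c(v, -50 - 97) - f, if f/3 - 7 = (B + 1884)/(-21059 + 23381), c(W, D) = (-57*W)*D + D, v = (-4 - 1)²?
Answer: 81000040/387 ≈ 2.0930e+5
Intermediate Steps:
v = 25 (v = (-5)² = 25)
c(W, D) = D - 57*D*W (c(W, D) = -57*D*W + D = D - 57*D*W)
f = 9896/387 (f = 21 + 3*((1654 + 1884)/(-21059 + 23381)) = 21 + 3*(3538/2322) = 21 + 3*(3538*(1/2322)) = 21 + 3*(1769/1161) = 21 + 1769/387 = 9896/387 ≈ 25.571)
c(v, -50 - 97) - f = (-50 - 97)*(1 - 57*25) - 1*9896/387 = -147*(1 - 1425) - 9896/387 = -147*(-1424) - 9896/387 = 209328 - 9896/387 = 81000040/387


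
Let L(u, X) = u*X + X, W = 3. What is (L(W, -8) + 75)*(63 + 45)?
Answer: 4644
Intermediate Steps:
L(u, X) = X + X*u (L(u, X) = X*u + X = X + X*u)
(L(W, -8) + 75)*(63 + 45) = (-8*(1 + 3) + 75)*(63 + 45) = (-8*4 + 75)*108 = (-32 + 75)*108 = 43*108 = 4644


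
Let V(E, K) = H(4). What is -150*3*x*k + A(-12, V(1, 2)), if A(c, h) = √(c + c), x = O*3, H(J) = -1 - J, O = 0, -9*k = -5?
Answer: 2*I*√6 ≈ 4.899*I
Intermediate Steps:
k = 5/9 (k = -⅑*(-5) = 5/9 ≈ 0.55556)
V(E, K) = -5 (V(E, K) = -1 - 1*4 = -1 - 4 = -5)
x = 0 (x = 0*3 = 0)
A(c, h) = √2*√c (A(c, h) = √(2*c) = √2*√c)
-150*3*x*k + A(-12, V(1, 2)) = -150*3*0*5/9 + √2*√(-12) = -0*5/9 + √2*(2*I*√3) = -150*0 + 2*I*√6 = 0 + 2*I*√6 = 2*I*√6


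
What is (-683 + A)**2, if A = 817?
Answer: 17956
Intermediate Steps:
(-683 + A)**2 = (-683 + 817)**2 = 134**2 = 17956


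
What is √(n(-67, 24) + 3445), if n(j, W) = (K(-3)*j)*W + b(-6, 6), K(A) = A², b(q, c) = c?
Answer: I*√11021 ≈ 104.98*I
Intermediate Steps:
n(j, W) = 6 + 9*W*j (n(j, W) = ((-3)²*j)*W + 6 = (9*j)*W + 6 = 9*W*j + 6 = 6 + 9*W*j)
√(n(-67, 24) + 3445) = √((6 + 9*24*(-67)) + 3445) = √((6 - 14472) + 3445) = √(-14466 + 3445) = √(-11021) = I*√11021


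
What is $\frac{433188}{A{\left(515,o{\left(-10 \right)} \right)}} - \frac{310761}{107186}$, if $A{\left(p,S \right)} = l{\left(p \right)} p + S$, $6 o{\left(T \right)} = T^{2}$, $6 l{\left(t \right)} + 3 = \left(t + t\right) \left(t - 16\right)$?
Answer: $- \frac{9108633763233}{3152377239170} \approx -2.8895$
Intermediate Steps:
$l{\left(t \right)} = - \frac{1}{2} + \frac{t \left(-16 + t\right)}{3}$ ($l{\left(t \right)} = - \frac{1}{2} + \frac{\left(t + t\right) \left(t - 16\right)}{6} = - \frac{1}{2} + \frac{2 t \left(-16 + t\right)}{6} = - \frac{1}{2} + \frac{t \left(-16 + t\right)}{3}$)
$o{\left(T \right)} = \frac{T^{2}}{6}$
$A{\left(p,S \right)} = S + p \left(- \frac{1}{2} - \frac{16 p}{3} + \frac{p^{2}}{3}\right)$ ($A{\left(p,S \right)} = \left(- \frac{1}{2} - \frac{16 p}{3} + \frac{p^{2}}{3}\right) p + S = p \left(- \frac{1}{2} - \frac{16 p}{3} + \frac{p^{2}}{3}\right) + S = S + p \left(- \frac{1}{2} - \frac{16 p}{3} + \frac{p^{2}}{3}\right)$)
$\frac{433188}{A{\left(515,o{\left(-10 \right)} \right)}} - \frac{310761}{107186} = \frac{433188}{\frac{\left(-10\right)^{2}}{6} - \frac{515 \left(3 - 2 \cdot 515^{2} + 32 \cdot 515\right)}{6}} - \frac{310761}{107186} = \frac{433188}{\frac{1}{6} \cdot 100 - \frac{515 \left(3 - 530450 + 16480\right)}{6}} - \frac{310761}{107186} = \frac{433188}{\frac{50}{3} - \frac{515 \left(3 - 530450 + 16480\right)}{6}} - \frac{310761}{107186} = \frac{433188}{\frac{50}{3} - \frac{515}{6} \left(-513967\right)} - \frac{310761}{107186} = \frac{433188}{\frac{50}{3} + \frac{264693005}{6}} - \frac{310761}{107186} = \frac{433188}{\frac{88231035}{2}} - \frac{310761}{107186} = 433188 \cdot \frac{2}{88231035} - \frac{310761}{107186} = \frac{288792}{29410345} - \frac{310761}{107186} = - \frac{9108633763233}{3152377239170}$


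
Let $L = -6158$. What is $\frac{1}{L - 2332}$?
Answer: $- \frac{1}{8490} \approx -0.00011779$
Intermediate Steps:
$\frac{1}{L - 2332} = \frac{1}{-6158 - 2332} = \frac{1}{-8490} = - \frac{1}{8490}$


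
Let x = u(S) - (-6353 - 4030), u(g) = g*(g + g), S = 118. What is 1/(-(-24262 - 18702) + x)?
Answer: 1/81195 ≈ 1.2316e-5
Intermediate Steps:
u(g) = 2*g² (u(g) = g*(2*g) = 2*g²)
x = 38231 (x = 2*118² - (-6353 - 4030) = 2*13924 - 1*(-10383) = 27848 + 10383 = 38231)
1/(-(-24262 - 18702) + x) = 1/(-(-24262 - 18702) + 38231) = 1/(-1*(-42964) + 38231) = 1/(42964 + 38231) = 1/81195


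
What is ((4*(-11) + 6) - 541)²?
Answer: 335241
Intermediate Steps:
((4*(-11) + 6) - 541)² = ((-44 + 6) - 541)² = (-38 - 541)² = (-579)² = 335241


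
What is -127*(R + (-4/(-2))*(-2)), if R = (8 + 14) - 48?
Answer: 3810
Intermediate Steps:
R = -26 (R = 22 - 48 = -26)
-127*(R + (-4/(-2))*(-2)) = -127*(-26 + (-4/(-2))*(-2)) = -127*(-26 - ½*(-4)*(-2)) = -127*(-26 + 2*(-2)) = -127*(-26 - 4) = -127*(-30) = 3810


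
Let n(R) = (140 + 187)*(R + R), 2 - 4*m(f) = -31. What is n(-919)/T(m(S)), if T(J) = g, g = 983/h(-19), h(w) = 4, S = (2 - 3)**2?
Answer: -2404104/983 ≈ -2445.7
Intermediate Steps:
S = 1 (S = (-1)**2 = 1)
m(f) = 33/4 (m(f) = 1/2 - 1/4*(-31) = 1/2 + 31/4 = 33/4)
n(R) = 654*R (n(R) = 327*(2*R) = 654*R)
g = 983/4 ≈ 245.75
T(J) = 983/4
n(-919)/T(m(S)) = (654*(-919))/(983/4) = -601026*4/983 = -2404104/983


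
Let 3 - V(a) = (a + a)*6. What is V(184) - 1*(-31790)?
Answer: 29585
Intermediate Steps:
V(a) = 3 - 12*a (V(a) = 3 - (a + a)*6 = 3 - 2*a*6 = 3 - 12*a)
V(184) - 1*(-31790) = (3 - 12*184) - 1*(-31790) = (3 - 2208) + 31790 = -2205 + 31790 = 29585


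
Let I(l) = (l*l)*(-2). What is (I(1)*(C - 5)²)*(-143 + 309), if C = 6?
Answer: -332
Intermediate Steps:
I(l) = -2*l² (I(l) = l²*(-2) = -2*l²)
(I(1)*(C - 5)²)*(-143 + 309) = ((-2*1²)*(6 - 5)²)*(-143 + 309) = (-2*1*1²)*166 = -2*1*166 = -2*166 = -332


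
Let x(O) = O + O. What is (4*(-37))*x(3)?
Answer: -888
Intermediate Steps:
x(O) = 2*O
(4*(-37))*x(3) = (4*(-37))*(2*3) = -148*6 = -888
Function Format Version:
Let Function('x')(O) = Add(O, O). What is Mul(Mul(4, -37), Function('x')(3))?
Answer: -888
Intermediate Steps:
Function('x')(O) = Mul(2, O)
Mul(Mul(4, -37), Function('x')(3)) = Mul(Mul(4, -37), Mul(2, 3)) = Mul(-148, 6) = -888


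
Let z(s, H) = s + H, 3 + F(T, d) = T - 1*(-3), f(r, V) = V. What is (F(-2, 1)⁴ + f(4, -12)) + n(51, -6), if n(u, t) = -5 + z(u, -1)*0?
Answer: -1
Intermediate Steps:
F(T, d) = T (F(T, d) = -3 + (T - 1*(-3)) = -3 + (T + 3) = -3 + (3 + T) = T)
z(s, H) = H + s
n(u, t) = -5 (n(u, t) = -5 + (-1 + u)*0 = -5 + 0 = -5)
(F(-2, 1)⁴ + f(4, -12)) + n(51, -6) = ((-2)⁴ - 12) - 5 = (16 - 12) - 5 = 4 - 5 = -1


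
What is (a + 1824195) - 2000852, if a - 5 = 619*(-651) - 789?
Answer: -580410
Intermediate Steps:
a = -403753 (a = 5 + (619*(-651) - 789) = 5 + (-402969 - 789) = 5 - 403758 = -403753)
(a + 1824195) - 2000852 = (-403753 + 1824195) - 2000852 = 1420442 - 2000852 = -580410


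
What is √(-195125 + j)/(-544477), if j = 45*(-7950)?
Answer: -5*I*√22115/544477 ≈ -0.0013656*I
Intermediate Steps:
j = -357750
√(-195125 + j)/(-544477) = √(-195125 - 357750)/(-544477) = √(-552875)*(-1/544477) = (5*I*√22115)*(-1/544477) = -5*I*√22115/544477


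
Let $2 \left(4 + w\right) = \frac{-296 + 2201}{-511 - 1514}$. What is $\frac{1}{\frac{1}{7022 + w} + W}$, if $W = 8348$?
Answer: $\frac{1894733}{15817231354} \approx 0.00011979$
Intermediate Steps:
$w = - \frac{1207}{270}$ ($w = -4 + \frac{\left(-296 + 2201\right) \frac{1}{-511 - 1514}}{2} = -4 + \frac{1905 \frac{1}{-2025}}{2} = -4 + \frac{1905 \left(- \frac{1}{2025}\right)}{2} = -4 + \frac{1}{2} \left(- \frac{127}{135}\right) = -4 - \frac{127}{270} = - \frac{1207}{270} \approx -4.4704$)
$\frac{1}{\frac{1}{7022 + w} + W} = \frac{1}{\frac{1}{7022 - \frac{1207}{270}} + 8348} = \frac{1}{\frac{1}{\frac{1894733}{270}} + 8348} = \frac{1}{\frac{270}{1894733} + 8348} = \frac{1}{\frac{15817231354}{1894733}} = \frac{1894733}{15817231354}$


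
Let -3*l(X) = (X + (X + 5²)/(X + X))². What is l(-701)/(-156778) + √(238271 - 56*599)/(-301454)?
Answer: 241142869969/231122597934 - √204727/301454 ≈ 1.0419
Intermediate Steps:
l(X) = -(X + (25 + X)/(2*X))²/3 (l(X) = -(X + (X + 5²)/(X + X))²/3 = -(X + (X + 25)/((2*X)))²/3 = -(X + (25 + X)*(1/(2*X)))²/3 = -(X + (25 + X)/(2*X))²/3)
l(-701)/(-156778) + √(238271 - 56*599)/(-301454) = -1/12*(25 - 701 + 2*(-701)²)²/(-701)²/(-156778) + √(238271 - 56*599)/(-301454) = -1/12*1/491401*(25 - 701 + 2*491401)²*(-1/156778) + √(238271 - 33544)*(-1/301454) = -1/12*1/491401*(25 - 701 + 982802)²*(-1/156778) + √204727*(-1/301454) = -1/12*1/491401*982126²*(-1/156778) - √204727/301454 = -1/12*1/491401*964571479876*(-1/156778) - √204727/301454 = -241142869969/1474203*(-1/156778) - √204727/301454 = 241142869969/231122597934 - √204727/301454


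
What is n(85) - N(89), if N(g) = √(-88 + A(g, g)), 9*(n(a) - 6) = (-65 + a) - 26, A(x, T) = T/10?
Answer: 16/3 - I*√7910/10 ≈ 5.3333 - 8.8938*I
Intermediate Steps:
A(x, T) = T/10 (A(x, T) = T*(⅒) = T/10)
n(a) = -37/9 + a/9 (n(a) = 6 + ((-65 + a) - 26)/9 = 6 + (-91 + a)/9 = 6 + (-91/9 + a/9) = -37/9 + a/9)
N(g) = √(-88 + g/10)
n(85) - N(89) = (-37/9 + (⅑)*85) - √(-8800 + 10*89)/10 = (-37/9 + 85/9) - √(-8800 + 890)/10 = 16/3 - √(-7910)/10 = 16/3 - I*√7910/10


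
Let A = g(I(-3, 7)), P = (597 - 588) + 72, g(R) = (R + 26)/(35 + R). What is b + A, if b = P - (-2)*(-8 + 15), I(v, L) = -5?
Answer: 957/10 ≈ 95.700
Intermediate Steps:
g(R) = (26 + R)/(35 + R)
P = 81 (P = 9 + 72 = 81)
A = 7/10 (A = (26 - 5)/(35 - 5) = 21/30 = (1/30)*21 = 7/10 ≈ 0.70000)
b = 95 (b = 81 - (-2)*(-8 + 15) = 81 - (-2)*7 = 81 - 1*(-14) = 81 + 14 = 95)
b + A = 95 + 7/10 = 957/10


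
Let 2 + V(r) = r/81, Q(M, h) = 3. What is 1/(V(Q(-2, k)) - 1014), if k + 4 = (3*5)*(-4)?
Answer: -27/27431 ≈ -0.00098429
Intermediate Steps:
k = -64 (k = -4 + (3*5)*(-4) = -4 + 15*(-4) = -4 - 60 = -64)
V(r) = -2 + r/81
1/(V(Q(-2, k)) - 1014) = 1/((-2 + (1/81)*3) - 1014) = 1/((-2 + 1/27) - 1014) = 1/(-53/27 - 1014) = 1/(-27431/27) = -27/27431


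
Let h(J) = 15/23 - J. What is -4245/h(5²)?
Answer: 19527/112 ≈ 174.35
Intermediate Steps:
h(J) = 15/23 - J (h(J) = 15*(1/23) - J = 15/23 - J)
-4245/h(5²) = -4245/(15/23 - 1*5²) = -4245/(15/23 - 1*25) = -4245/(15/23 - 25) = -4245/(-560/23) = -4245*(-23/560) = 19527/112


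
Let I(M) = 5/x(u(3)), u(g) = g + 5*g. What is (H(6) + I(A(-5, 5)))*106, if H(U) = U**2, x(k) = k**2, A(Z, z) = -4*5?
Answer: 618457/162 ≈ 3817.6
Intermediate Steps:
u(g) = 6*g
A(Z, z) = -20
I(M) = 5/324 (I(M) = 5/((6*3)**2) = 5/(18**2) = 5/324)
(H(6) + I(A(-5, 5)))*106 = (6**2 + 5/324)*106 = (36 + 5/324)*106 = (11669/324)*106 = 618457/162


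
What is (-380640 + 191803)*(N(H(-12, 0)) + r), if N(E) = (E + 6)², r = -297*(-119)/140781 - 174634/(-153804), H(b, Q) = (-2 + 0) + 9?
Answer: -116113483143987439/3608780154 ≈ -3.2175e+7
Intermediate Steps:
H(b, Q) = 7 (H(b, Q) = -2 + 9 = 7)
r = 5003507321/3608780154 (r = 35343*(1/140781) - 174634*(-1/153804) = 11781/46927 + 87317/76902 = 5003507321/3608780154 ≈ 1.3865)
N(E) = (6 + E)²
(-380640 + 191803)*(N(H(-12, 0)) + r) = (-380640 + 191803)*((6 + 7)² + 5003507321/3608780154) = -188837*(13² + 5003507321/3608780154) = -188837*(169 + 5003507321/3608780154) = -188837*614887353347/3608780154 = -116113483143987439/3608780154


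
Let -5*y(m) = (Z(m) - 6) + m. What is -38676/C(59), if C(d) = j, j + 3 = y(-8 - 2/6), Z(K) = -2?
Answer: -145035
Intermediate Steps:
y(m) = 8/5 - m/5 (y(m) = -((-2 - 6) + m)/5 = -(-8 + m)/5 = 8/5 - m/5)
j = 4/15 (j = -3 + (8/5 - (-8 - 2/6)/5) = -3 + (8/5 - (-8 - 1*⅓)/5) = -3 + (8/5 - (-8 - ⅓)/5) = -3 + (8/5 - ⅕*(-25/3)) = -3 + (8/5 + 5/3) = -3 + 49/15 = 4/15 ≈ 0.26667)
C(d) = 4/15
-38676/C(59) = -38676/4/15 = -38676*15/4 = -145035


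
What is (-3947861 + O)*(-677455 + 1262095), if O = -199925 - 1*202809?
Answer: -2543531860800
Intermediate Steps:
O = -402734 (O = -199925 - 202809 = -402734)
(-3947861 + O)*(-677455 + 1262095) = (-3947861 - 402734)*(-677455 + 1262095) = -4350595*584640 = -2543531860800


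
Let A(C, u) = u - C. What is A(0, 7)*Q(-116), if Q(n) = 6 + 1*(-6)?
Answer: 0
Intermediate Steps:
Q(n) = 0 (Q(n) = 6 - 6 = 0)
A(0, 7)*Q(-116) = (7 - 1*0)*0 = (7 + 0)*0 = 7*0 = 0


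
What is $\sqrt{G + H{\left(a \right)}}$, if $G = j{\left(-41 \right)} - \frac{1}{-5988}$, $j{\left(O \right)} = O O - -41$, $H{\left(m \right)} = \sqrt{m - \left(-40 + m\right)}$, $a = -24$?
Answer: $\frac{\sqrt{15436071489 + 17928072 \sqrt{10}}}{2994} \approx 41.573$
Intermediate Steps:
$H{\left(m \right)} = 2 \sqrt{10}$ ($H{\left(m \right)} = \sqrt{40} = 2 \sqrt{10}$)
$j{\left(O \right)} = 41 + O^{2}$ ($j{\left(O \right)} = O^{2} + 41 = 41 + O^{2}$)
$G = \frac{10311337}{5988}$ ($G = \left(41 + \left(-41\right)^{2}\right) - \frac{1}{-5988} = \left(41 + 1681\right) - - \frac{1}{5988} = 1722 + \frac{1}{5988} = \frac{10311337}{5988} \approx 1722.0$)
$\sqrt{G + H{\left(a \right)}} = \sqrt{\frac{10311337}{5988} + 2 \sqrt{10}}$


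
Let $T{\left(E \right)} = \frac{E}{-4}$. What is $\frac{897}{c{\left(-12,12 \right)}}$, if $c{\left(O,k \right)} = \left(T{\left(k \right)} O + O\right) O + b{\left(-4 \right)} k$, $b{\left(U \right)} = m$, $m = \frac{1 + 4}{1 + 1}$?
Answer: $- \frac{299}{86} \approx -3.4767$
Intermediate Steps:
$T{\left(E \right)} = - \frac{E}{4}$ ($T{\left(E \right)} = E \left(- \frac{1}{4}\right) = - \frac{E}{4}$)
$m = \frac{5}{2} \approx 2.5$
$b{\left(U \right)} = \frac{5}{2}$
$c{\left(O,k \right)} = \frac{5 k}{2} + O \left(O - \frac{O k}{4}\right)$ ($c{\left(O,k \right)} = \left(- \frac{k}{4} O + O\right) O + \frac{5 k}{2} = \left(- \frac{O k}{4} + O\right) O + \frac{5 k}{2} = \left(O - \frac{O k}{4}\right) O + \frac{5 k}{2} = O \left(O - \frac{O k}{4}\right) + \frac{5 k}{2} = \frac{5 k}{2} + O \left(O - \frac{O k}{4}\right)$)
$\frac{897}{c{\left(-12,12 \right)}} = \frac{897}{\left(-12\right)^{2} + \frac{5}{2} \cdot 12 - 3 \left(-12\right)^{2}} = \frac{897}{144 + 30 - 3 \cdot 144} = \frac{897}{144 + 30 - 432} = \frac{897}{-258} = 897 \left(- \frac{1}{258}\right) = - \frac{299}{86}$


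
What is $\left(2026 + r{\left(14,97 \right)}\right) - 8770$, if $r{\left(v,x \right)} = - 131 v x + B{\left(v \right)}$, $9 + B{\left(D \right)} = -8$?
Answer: $-184659$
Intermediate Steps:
$B{\left(D \right)} = -17$ ($B{\left(D \right)} = -9 - 8 = -17$)
$r{\left(v,x \right)} = -17 - 131 v x$ ($r{\left(v,x \right)} = - 131 v x - 17 = -17 - 131 v x$)
$\left(2026 + r{\left(14,97 \right)}\right) - 8770 = \left(2026 - \left(17 + 1834 \cdot 97\right)\right) - 8770 = \left(2026 - 177915\right) - 8770 = -175889 - 8770 = -184659$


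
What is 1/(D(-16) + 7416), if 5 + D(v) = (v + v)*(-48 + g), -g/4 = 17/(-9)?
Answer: 9/78347 ≈ 0.00011487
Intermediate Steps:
g = 68/9 (g = -68/(-9) = -68*(-1)/9 = -4*(-17/9) = 68/9 ≈ 7.5556)
D(v) = -5 - 728*v/9 (D(v) = -5 + (v + v)*(-48 + 68/9) = -5 + (2*v)*(-364/9) = -5 - 728*v/9)
1/(D(-16) + 7416) = 1/((-5 - 728/9*(-16)) + 7416) = 1/((-5 + 11648/9) + 7416) = 1/(11603/9 + 7416) = 1/(78347/9) = 9/78347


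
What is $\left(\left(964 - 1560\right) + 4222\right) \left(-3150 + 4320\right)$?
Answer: $4242420$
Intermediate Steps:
$\left(\left(964 - 1560\right) + 4222\right) \left(-3150 + 4320\right) = \left(\left(964 - 1560\right) + 4222\right) 1170 = \left(-596 + 4222\right) 1170 = 3626 \cdot 1170 = 4242420$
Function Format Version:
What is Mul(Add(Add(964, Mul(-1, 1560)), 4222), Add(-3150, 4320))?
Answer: 4242420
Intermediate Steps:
Mul(Add(Add(964, Mul(-1, 1560)), 4222), Add(-3150, 4320)) = Mul(Add(Add(964, -1560), 4222), 1170) = Mul(Add(-596, 4222), 1170) = Mul(3626, 1170) = 4242420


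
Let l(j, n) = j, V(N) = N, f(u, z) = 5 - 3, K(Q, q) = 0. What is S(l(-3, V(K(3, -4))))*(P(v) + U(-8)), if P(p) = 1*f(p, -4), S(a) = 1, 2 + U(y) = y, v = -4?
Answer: -8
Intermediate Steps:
U(y) = -2 + y
f(u, z) = 2
P(p) = 2 (P(p) = 1*2 = 2)
S(l(-3, V(K(3, -4))))*(P(v) + U(-8)) = 1*(2 + (-2 - 8)) = 1*(2 - 10) = 1*(-8) = -8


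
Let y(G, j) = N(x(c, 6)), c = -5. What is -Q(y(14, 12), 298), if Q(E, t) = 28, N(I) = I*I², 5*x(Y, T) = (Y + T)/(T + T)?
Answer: -28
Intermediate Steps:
x(Y, T) = (T + Y)/(10*T) (x(Y, T) = ((Y + T)/(T + T))/5 = ((T + Y)/((2*T)))/5 = ((T + Y)*(1/(2*T)))/5 = ((T + Y)/(2*T))/5 = (T + Y)/(10*T))
N(I) = I³
y(G, j) = 1/216000 (y(G, j) = ((⅒)*(6 - 5)/6)³ = ((⅒)*(⅙)*1)³ = (1/60)³ = 1/216000)
-Q(y(14, 12), 298) = -1*28 = -28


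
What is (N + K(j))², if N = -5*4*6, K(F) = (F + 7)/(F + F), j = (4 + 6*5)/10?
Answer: 4056196/289 ≈ 14035.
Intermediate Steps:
j = 17/5 (j = (4 + 30)*(⅒) = 34*(⅒) = 17/5 ≈ 3.4000)
K(F) = (7 + F)/(2*F) (K(F) = (7 + F)/((2*F)) = (7 + F)*(1/(2*F)) = (7 + F)/(2*F))
N = -120 (N = -1*20*6 = -20*6 = -120)
(N + K(j))² = (-120 + (7 + 17/5)/(2*(17/5)))² = (-120 + (½)*(5/17)*(52/5))² = (-120 + 26/17)² = (-2014/17)² = 4056196/289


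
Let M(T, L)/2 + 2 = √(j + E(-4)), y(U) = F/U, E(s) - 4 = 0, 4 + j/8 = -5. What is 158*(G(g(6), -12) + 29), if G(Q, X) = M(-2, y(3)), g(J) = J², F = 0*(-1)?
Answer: 3950 + 632*I*√17 ≈ 3950.0 + 2605.8*I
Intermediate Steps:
j = -72 (j = -32 + 8*(-5) = -32 - 40 = -72)
E(s) = 4 (E(s) = 4 + 0 = 4)
F = 0
y(U) = 0 (y(U) = 0/U = 0)
M(T, L) = -4 + 4*I*√17 (M(T, L) = -4 + 2*√(-72 + 4) = -4 + 2*√(-68) = -4 + 2*(2*I*√17) = -4 + 4*I*√17)
G(Q, X) = -4 + 4*I*√17
158*(G(g(6), -12) + 29) = 158*((-4 + 4*I*√17) + 29) = 158*(25 + 4*I*√17) = 3950 + 632*I*√17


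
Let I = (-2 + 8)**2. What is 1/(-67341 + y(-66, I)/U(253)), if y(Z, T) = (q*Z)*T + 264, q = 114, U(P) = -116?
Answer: -29/1885239 ≈ -1.5383e-5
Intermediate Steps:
I = 36 (I = 6**2 = 36)
y(Z, T) = 264 + 114*T*Z (y(Z, T) = (114*Z)*T + 264 = 114*T*Z + 264 = 264 + 114*T*Z)
1/(-67341 + y(-66, I)/U(253)) = 1/(-67341 + (264 + 114*36*(-66))/(-116)) = 1/(-67341 + (264 - 270864)*(-1/116)) = 1/(-67341 - 270600*(-1/116)) = 1/(-67341 + 67650/29) = 1/(-1885239/29) = -29/1885239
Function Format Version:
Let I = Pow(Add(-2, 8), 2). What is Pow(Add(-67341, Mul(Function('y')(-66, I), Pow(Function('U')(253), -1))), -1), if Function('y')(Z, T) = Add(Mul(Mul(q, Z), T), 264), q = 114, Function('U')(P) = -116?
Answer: Rational(-29, 1885239) ≈ -1.5383e-5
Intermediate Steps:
I = 36 (I = Pow(6, 2) = 36)
Function('y')(Z, T) = Add(264, Mul(114, T, Z)) (Function('y')(Z, T) = Add(Mul(Mul(114, Z), T), 264) = Add(Mul(114, T, Z), 264) = Add(264, Mul(114, T, Z)))
Pow(Add(-67341, Mul(Function('y')(-66, I), Pow(Function('U')(253), -1))), -1) = Pow(Add(-67341, Mul(Add(264, Mul(114, 36, -66)), Pow(-116, -1))), -1) = Pow(Add(-67341, Mul(Add(264, -270864), Rational(-1, 116))), -1) = Pow(Add(-67341, Mul(-270600, Rational(-1, 116))), -1) = Pow(Add(-67341, Rational(67650, 29)), -1) = Pow(Rational(-1885239, 29), -1) = Rational(-29, 1885239)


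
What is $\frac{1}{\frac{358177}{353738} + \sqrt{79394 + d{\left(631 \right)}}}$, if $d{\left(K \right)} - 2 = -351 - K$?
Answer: $- \frac{126700815626}{9811860432543287} + \frac{125130572644 \sqrt{78414}}{9811860432543287} \approx 0.0035582$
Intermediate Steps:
$d{\left(K \right)} = -349 - K$ ($d{\left(K \right)} = 2 - \left(351 + K\right) = -349 - K$)
$\frac{1}{\frac{358177}{353738} + \sqrt{79394 + d{\left(631 \right)}}} = \frac{1}{\frac{358177}{353738} + \sqrt{79394 - 980}} = \frac{1}{\frac{358177}{353738} + \sqrt{78414}}$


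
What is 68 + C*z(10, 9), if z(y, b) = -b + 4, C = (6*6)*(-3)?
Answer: 608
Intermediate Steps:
C = -108 (C = 36*(-3) = -108)
z(y, b) = 4 - b
68 + C*z(10, 9) = 68 - 108*(4 - 1*9) = 68 - 108*(4 - 9) = 68 - 108*(-5) = 68 + 540 = 608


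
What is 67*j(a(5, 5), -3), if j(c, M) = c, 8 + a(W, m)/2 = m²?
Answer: 2278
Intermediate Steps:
a(W, m) = -16 + 2*m²
67*j(a(5, 5), -3) = 67*(-16 + 2*5²) = 67*(-16 + 2*25) = 67*(-16 + 50) = 67*34 = 2278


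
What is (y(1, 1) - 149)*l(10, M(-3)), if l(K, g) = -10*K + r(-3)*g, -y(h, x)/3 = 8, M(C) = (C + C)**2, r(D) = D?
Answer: 35984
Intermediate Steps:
M(C) = 4*C**2 (M(C) = (2*C)**2 = 4*C**2)
y(h, x) = -24 (y(h, x) = -3*8 = -24)
l(K, g) = -10*K - 3*g
(y(1, 1) - 149)*l(10, M(-3)) = (-24 - 149)*(-10*10 - 12*(-3)**2) = -173*(-100 - 12*9) = -173*(-100 - 3*36) = -173*(-100 - 108) = -173*(-208) = 35984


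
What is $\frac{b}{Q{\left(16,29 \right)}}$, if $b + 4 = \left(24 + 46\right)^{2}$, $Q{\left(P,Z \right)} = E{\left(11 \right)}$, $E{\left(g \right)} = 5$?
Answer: $\frac{4896}{5} \approx 979.2$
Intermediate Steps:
$Q{\left(P,Z \right)} = 5$
$b = 4896$ ($b = -4 + \left(24 + 46\right)^{2} = -4 + 70^{2} = -4 + 4900 = 4896$)
$\frac{b}{Q{\left(16,29 \right)}} = \frac{4896}{5}$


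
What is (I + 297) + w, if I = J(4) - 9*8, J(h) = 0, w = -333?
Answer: -108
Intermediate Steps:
I = -72 (I = 0 - 9*8 = 0 - 72 = -72)
(I + 297) + w = (-72 + 297) - 333 = 225 - 333 = -108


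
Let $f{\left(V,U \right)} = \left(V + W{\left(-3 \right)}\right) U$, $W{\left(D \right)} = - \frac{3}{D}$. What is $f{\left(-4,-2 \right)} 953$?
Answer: $5718$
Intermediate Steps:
$f{\left(V,U \right)} = U \left(1 + V\right)$ ($f{\left(V,U \right)} = \left(V - \frac{3}{-3}\right) U = \left(V - -1\right) U = \left(V + 1\right) U = \left(1 + V\right) U = U \left(1 + V\right)$)
$f{\left(-4,-2 \right)} 953 = - 2 \left(1 - 4\right) 953 = \left(-2\right) \left(-3\right) 953 = 6 \cdot 953 = 5718$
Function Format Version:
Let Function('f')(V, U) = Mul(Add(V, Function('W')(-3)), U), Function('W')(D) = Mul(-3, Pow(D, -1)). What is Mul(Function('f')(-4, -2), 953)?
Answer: 5718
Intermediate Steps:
Function('f')(V, U) = Mul(U, Add(1, V)) (Function('f')(V, U) = Mul(Add(V, Mul(-3, Pow(-3, -1))), U) = Mul(Add(V, Mul(-3, Rational(-1, 3))), U) = Mul(Add(V, 1), U) = Mul(Add(1, V), U) = Mul(U, Add(1, V)))
Mul(Function('f')(-4, -2), 953) = Mul(Mul(-2, Add(1, -4)), 953) = Mul(Mul(-2, -3), 953) = Mul(6, 953) = 5718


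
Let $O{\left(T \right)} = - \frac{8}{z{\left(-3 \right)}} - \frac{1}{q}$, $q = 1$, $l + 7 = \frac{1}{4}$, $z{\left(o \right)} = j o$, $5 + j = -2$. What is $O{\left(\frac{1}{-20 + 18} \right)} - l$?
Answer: $\frac{451}{84} \approx 5.369$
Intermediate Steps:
$j = -7$ ($j = -5 - 2 = -7$)
$z{\left(o \right)} = - 7 o$
$l = - \frac{27}{4}$ ($l = -7 + \frac{1}{4} = - \frac{27}{4} \approx -6.75$)
$O{\left(T \right)} = - \frac{29}{21}$ ($O{\left(T \right)} = - \frac{8}{\left(-7\right) \left(-3\right)} - 1^{-1} = - \frac{8}{21} - 1 = - \frac{29}{21}$)
$O{\left(\frac{1}{-20 + 18} \right)} - l = - \frac{29}{21} - - \frac{27}{4} = - \frac{29}{21} + \frac{27}{4} = \frac{451}{84}$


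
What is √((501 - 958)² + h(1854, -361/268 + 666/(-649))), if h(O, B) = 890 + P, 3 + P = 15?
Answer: √209751 ≈ 457.99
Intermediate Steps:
P = 12 (P = -3 + 15 = 12)
h(O, B) = 902 (h(O, B) = 890 + 12 = 902)
√((501 - 958)² + h(1854, -361/268 + 666/(-649))) = √((501 - 958)² + 902) = √((-457)² + 902) = √(208849 + 902) = √209751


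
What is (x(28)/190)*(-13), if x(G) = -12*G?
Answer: 2184/95 ≈ 22.989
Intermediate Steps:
(x(28)/190)*(-13) = (-12*28/190)*(-13) = -336*1/190*(-13) = -168/95*(-13) = 2184/95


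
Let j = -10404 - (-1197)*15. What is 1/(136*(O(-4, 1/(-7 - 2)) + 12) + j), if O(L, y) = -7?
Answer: 1/8231 ≈ 0.00012149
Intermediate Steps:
j = 7551 (j = -10404 - 1*(-17955) = -10404 + 17955 = 7551)
1/(136*(O(-4, 1/(-7 - 2)) + 12) + j) = 1/(136*(-7 + 12) + 7551) = 1/(136*5 + 7551) = 1/(680 + 7551) = 1/8231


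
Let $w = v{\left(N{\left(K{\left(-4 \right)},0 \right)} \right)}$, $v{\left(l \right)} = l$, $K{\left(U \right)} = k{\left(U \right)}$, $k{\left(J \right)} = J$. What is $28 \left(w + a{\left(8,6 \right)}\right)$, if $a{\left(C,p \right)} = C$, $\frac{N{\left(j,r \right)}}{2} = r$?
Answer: $224$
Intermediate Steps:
$K{\left(U \right)} = U$
$N{\left(j,r \right)} = 2 r$
$w = 0$ ($w = 2 \cdot 0 = 0$)
$28 \left(w + a{\left(8,6 \right)}\right) = 28 \left(0 + 8\right) = 28 \cdot 8 = 224$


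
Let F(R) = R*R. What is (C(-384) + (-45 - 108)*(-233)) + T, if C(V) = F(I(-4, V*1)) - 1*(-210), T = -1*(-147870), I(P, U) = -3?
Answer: 183738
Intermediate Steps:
F(R) = R²
T = 147870
C(V) = 219 (C(V) = (-3)² - 1*(-210) = 9 + 210 = 219)
(C(-384) + (-45 - 108)*(-233)) + T = (219 + (-45 - 108)*(-233)) + 147870 = (219 - 153*(-233)) + 147870 = (219 + 35649) + 147870 = 35868 + 147870 = 183738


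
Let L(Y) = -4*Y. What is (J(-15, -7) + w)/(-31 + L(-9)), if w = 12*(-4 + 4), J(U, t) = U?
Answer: -3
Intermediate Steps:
w = 0 (w = 12*0 = 0)
(J(-15, -7) + w)/(-31 + L(-9)) = (-15 + 0)/(-31 - 4*(-9)) = -15/(-31 + 36) = -15/5 = -15*1/5 = -3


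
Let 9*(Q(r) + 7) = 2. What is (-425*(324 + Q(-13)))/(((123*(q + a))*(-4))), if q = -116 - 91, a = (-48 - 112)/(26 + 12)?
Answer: -23054125/17769564 ≈ -1.2974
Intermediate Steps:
Q(r) = -61/9 (Q(r) = -7 + (1/9)*2 = -7 + 2/9 = -61/9)
a = -80/19 (a = -160/38 = -160*1/38 = -80/19 ≈ -4.2105)
q = -207
(-425*(324 + Q(-13)))/(((123*(q + a))*(-4))) = (-425*(324 - 61/9))/(((123*(-207 - 80/19))*(-4))) = (-425*2855/9)/(((123*(-4013/19))*(-4))) = -1213375/(9*((-493599/19*(-4)))) = -1213375/(9*1974396/19) = -1213375/9*19/1974396 = -23054125/17769564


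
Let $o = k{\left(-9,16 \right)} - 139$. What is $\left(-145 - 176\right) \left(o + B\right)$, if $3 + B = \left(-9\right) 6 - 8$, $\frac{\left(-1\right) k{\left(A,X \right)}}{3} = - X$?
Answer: $50076$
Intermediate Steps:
$k{\left(A,X \right)} = 3 X$ ($k{\left(A,X \right)} = - 3 \left(- X\right) = 3 X$)
$B = -65$ ($B = -3 - 62 = -65$)
$o = -91$ ($o = 3 \cdot 16 - 139 = 48 - 139 = -91$)
$\left(-145 - 176\right) \left(o + B\right) = \left(-145 - 176\right) \left(-91 - 65\right) = \left(-321\right) \left(-156\right) = 50076$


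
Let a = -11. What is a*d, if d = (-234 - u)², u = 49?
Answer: -880979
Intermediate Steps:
d = 80089 (d = (-234 - 1*49)² = (-234 - 49)² = (-283)² = 80089)
a*d = -11*80089 = -880979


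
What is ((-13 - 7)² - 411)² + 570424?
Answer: 570545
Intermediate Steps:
((-13 - 7)² - 411)² + 570424 = ((-20)² - 411)² + 570424 = (400 - 411)² + 570424 = (-11)² + 570424 = 121 + 570424 = 570545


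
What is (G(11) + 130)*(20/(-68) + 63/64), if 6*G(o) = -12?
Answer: 1502/17 ≈ 88.353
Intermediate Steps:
G(o) = -2 (G(o) = (1/6)*(-12) = -2)
(G(11) + 130)*(20/(-68) + 63/64) = (-2 + 130)*(20/(-68) + 63/64) = 128*(20*(-1/68) + 63*(1/64)) = 128*(-5/17 + 63/64) = 128*(751/1088) = 1502/17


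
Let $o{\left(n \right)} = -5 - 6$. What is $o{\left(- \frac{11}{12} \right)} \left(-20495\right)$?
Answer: $225445$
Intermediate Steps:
$o{\left(n \right)} = -11$
$o{\left(- \frac{11}{12} \right)} \left(-20495\right) = \left(-11\right) \left(-20495\right) = 225445$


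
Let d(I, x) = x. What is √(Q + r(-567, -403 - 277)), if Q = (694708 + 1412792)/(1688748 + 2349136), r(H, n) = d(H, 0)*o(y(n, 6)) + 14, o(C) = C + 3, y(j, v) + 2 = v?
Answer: √14798308830899/1009471 ≈ 3.8108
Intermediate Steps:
y(j, v) = -2 + v
o(C) = 3 + C
r(H, n) = 14 (r(H, n) = 0*(3 + (-2 + 6)) + 14 = 0*(3 + 4) + 14 = 0*7 + 14 = 0 + 14 = 14)
Q = 526875/1009471 (Q = 2107500/4037884 = 2107500*(1/4037884) = 526875/1009471 ≈ 0.52193)
√(Q + r(-567, -403 - 277)) = √(526875/1009471 + 14) = √(14659469/1009471) = √14798308830899/1009471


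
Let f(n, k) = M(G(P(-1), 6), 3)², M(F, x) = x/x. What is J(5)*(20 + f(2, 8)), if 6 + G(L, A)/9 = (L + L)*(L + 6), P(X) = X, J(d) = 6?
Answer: 126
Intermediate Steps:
G(L, A) = -54 + 18*L*(6 + L) (G(L, A) = -54 + 9*((L + L)*(L + 6)) = -54 + 9*((2*L)*(6 + L)) = -54 + 9*(2*L*(6 + L)) = -54 + 18*L*(6 + L))
M(F, x) = 1
f(n, k) = 1 (f(n, k) = 1² = 1)
J(5)*(20 + f(2, 8)) = 6*(20 + 1) = 6*21 = 126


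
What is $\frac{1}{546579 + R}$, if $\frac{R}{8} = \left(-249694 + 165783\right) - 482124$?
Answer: $- \frac{1}{3981701} \approx -2.5115 \cdot 10^{-7}$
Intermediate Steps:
$R = -4528280$ ($R = 8 \left(\left(-249694 + 165783\right) - 482124\right) = 8 \left(-83911 - 482124\right) = 8 \left(-566035\right) = -4528280$)
$\frac{1}{546579 + R} = \frac{1}{546579 - 4528280} = \frac{1}{-3981701} = - \frac{1}{3981701}$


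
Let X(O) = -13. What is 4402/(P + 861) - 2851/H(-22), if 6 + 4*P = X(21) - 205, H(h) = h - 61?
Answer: 2660421/66815 ≈ 39.818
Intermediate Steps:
H(h) = -61 + h
P = -56 (P = -3/2 + (-13 - 205)/4 = -3/2 + (1/4)*(-218) = -3/2 - 109/2 = -56)
4402/(P + 861) - 2851/H(-22) = 4402/(-56 + 861) - 2851/(-61 - 22) = 4402/805 - 2851/(-83) = 4402*(1/805) - 2851*(-1/83) = 4402/805 + 2851/83 = 2660421/66815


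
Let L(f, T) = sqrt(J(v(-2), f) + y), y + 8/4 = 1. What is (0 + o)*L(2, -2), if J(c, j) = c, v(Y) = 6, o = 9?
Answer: 9*sqrt(5) ≈ 20.125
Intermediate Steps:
y = -1 (y = -2 + 1 = -1)
L(f, T) = sqrt(5) (L(f, T) = sqrt(6 - 1) = sqrt(5))
(0 + o)*L(2, -2) = (0 + 9)*sqrt(5) = 9*sqrt(5)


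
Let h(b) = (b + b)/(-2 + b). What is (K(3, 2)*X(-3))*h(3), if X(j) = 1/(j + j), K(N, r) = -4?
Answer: 4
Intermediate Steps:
X(j) = 1/(2*j)
h(b) = 2*b/(-2 + b) (h(b) = (2*b)/(-2 + b) = 2*b/(-2 + b))
(K(3, 2)*X(-3))*h(3) = (-2/(-3))*(2*3/(-2 + 3)) = (-2*(-1)/3)*(2*3/1) = (-4*(-⅙))*(2*3*1) = (⅔)*6 = 4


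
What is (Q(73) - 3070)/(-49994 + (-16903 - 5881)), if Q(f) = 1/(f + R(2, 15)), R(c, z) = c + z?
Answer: 276299/6550020 ≈ 0.042183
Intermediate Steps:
Q(f) = 1/(17 + f) (Q(f) = 1/(f + (2 + 15)) = 1/(f + 17) = 1/(17 + f))
(Q(73) - 3070)/(-49994 + (-16903 - 5881)) = (1/(17 + 73) - 3070)/(-49994 + (-16903 - 5881)) = (1/90 - 3070)/(-49994 - 22784) = (1/90 - 3070)/(-72778) = -276299/90*(-1/72778) = 276299/6550020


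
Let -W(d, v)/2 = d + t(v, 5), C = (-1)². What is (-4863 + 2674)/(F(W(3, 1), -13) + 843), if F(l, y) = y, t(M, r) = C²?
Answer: -2189/830 ≈ -2.6373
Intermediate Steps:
C = 1
t(M, r) = 1 (t(M, r) = 1² = 1)
W(d, v) = -2 - 2*d (W(d, v) = -2*(d + 1) = -2*(1 + d) = -2 - 2*d)
(-4863 + 2674)/(F(W(3, 1), -13) + 843) = (-4863 + 2674)/(-13 + 843) = -2189/830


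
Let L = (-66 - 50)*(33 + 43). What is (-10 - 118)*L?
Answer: 1128448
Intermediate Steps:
L = -8816 (L = -116*76 = -8816)
(-10 - 118)*L = (-10 - 118)*(-8816) = -128*(-8816) = 1128448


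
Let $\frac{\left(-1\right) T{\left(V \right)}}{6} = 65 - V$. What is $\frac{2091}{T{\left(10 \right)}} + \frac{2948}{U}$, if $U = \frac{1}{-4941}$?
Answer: $- \frac{1602268177}{110} \approx -1.4566 \cdot 10^{7}$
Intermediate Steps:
$U = - \frac{1}{4941} \approx -0.00020239$
$T{\left(V \right)} = -390 + 6 V$ ($T{\left(V \right)} = - 6 \left(65 - V\right) = -390 + 6 V$)
$\frac{2091}{T{\left(10 \right)}} + \frac{2948}{U} = \frac{2091}{-390 + 6 \cdot 10} + \frac{2948}{- \frac{1}{4941}} = \frac{2091}{-390 + 60} + 2948 \left(-4941\right) = \frac{2091}{-330} - 14566068 = 2091 \left(- \frac{1}{330}\right) - 14566068 = - \frac{697}{110} - 14566068 = - \frac{1602268177}{110}$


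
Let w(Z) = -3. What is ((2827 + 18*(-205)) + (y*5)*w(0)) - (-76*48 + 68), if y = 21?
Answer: 2402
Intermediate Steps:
((2827 + 18*(-205)) + (y*5)*w(0)) - (-76*48 + 68) = ((2827 + 18*(-205)) + (21*5)*(-3)) - (-76*48 + 68) = ((2827 - 3690) + 105*(-3)) - (-3648 + 68) = (-863 - 315) - 1*(-3580) = -1178 + 3580 = 2402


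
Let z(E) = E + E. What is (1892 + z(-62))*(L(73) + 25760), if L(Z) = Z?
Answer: 45672744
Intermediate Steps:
z(E) = 2*E
(1892 + z(-62))*(L(73) + 25760) = (1892 + 2*(-62))*(73 + 25760) = (1892 - 124)*25833 = 1768*25833 = 45672744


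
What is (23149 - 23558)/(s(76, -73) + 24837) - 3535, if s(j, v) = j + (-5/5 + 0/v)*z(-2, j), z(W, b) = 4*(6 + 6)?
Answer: -87898184/24865 ≈ -3535.0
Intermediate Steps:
z(W, b) = 48 (z(W, b) = 4*12 = 48)
s(j, v) = -48 + j (s(j, v) = j + (-5/5 + 0/v)*48 = j + (-5*⅕ + 0)*48 = j + (-1 + 0)*48 = j - 1*48 = j - 48 = -48 + j)
(23149 - 23558)/(s(76, -73) + 24837) - 3535 = (23149 - 23558)/((-48 + 76) + 24837) - 3535 = -409/(28 + 24837) - 3535 = -409/24865 - 3535 = -87898184/24865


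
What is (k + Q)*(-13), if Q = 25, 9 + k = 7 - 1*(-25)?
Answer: -624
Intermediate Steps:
k = 23 (k = -9 + (7 - 1*(-25)) = -9 + (7 + 25) = -9 + 32 = 23)
(k + Q)*(-13) = (23 + 25)*(-13) = 48*(-13) = -624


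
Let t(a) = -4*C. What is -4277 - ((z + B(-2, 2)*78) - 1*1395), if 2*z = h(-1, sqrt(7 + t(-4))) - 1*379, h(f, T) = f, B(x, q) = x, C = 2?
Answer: -2536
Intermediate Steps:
t(a) = -8 (t(a) = -4*2 = -8)
z = -190 (z = (-1 - 1*379)/2 = (-1 - 379)/2 = (1/2)*(-380) = -190)
-4277 - ((z + B(-2, 2)*78) - 1*1395) = -4277 - ((-190 - 2*78) - 1*1395) = -4277 - ((-190 - 156) - 1395) = -4277 - (-346 - 1395) = -4277 - 1*(-1741) = -4277 + 1741 = -2536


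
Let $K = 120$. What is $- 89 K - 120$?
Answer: $-10800$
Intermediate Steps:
$- 89 K - 120 = \left(-89\right) 120 - 120 = -10680 - 120 = -10800$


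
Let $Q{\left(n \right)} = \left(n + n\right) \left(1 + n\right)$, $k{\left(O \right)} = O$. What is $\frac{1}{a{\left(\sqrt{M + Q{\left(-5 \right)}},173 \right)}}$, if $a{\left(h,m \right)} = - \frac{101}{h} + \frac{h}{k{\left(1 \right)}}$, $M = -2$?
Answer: $- \frac{\sqrt{38}}{63} \approx -0.097848$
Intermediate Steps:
$Q{\left(n \right)} = 2 n \left(1 + n\right)$
$a{\left(h,m \right)} = h - \frac{101}{h}$ ($a{\left(h,m \right)} = - \frac{101}{h} + \frac{h}{1} = - \frac{101}{h} + h 1 = - \frac{101}{h} + h = h - \frac{101}{h}$)
$\frac{1}{a{\left(\sqrt{M + Q{\left(-5 \right)}},173 \right)}} = \frac{1}{\sqrt{-2 + 2 \left(-5\right) \left(1 - 5\right)} - \frac{101}{\sqrt{-2 + 2 \left(-5\right) \left(1 - 5\right)}}} = \frac{1}{\sqrt{-2 + 2 \left(-5\right) \left(-4\right)} - \frac{101}{\sqrt{-2 + 2 \left(-5\right) \left(-4\right)}}} = \frac{1}{\sqrt{-2 + 40} - \frac{101}{\sqrt{-2 + 40}}} = \frac{1}{\sqrt{38} - \frac{101}{\sqrt{38}}} = \frac{1}{\sqrt{38} - 101 \frac{\sqrt{38}}{38}} = \frac{1}{\sqrt{38} - \frac{101 \sqrt{38}}{38}} = \frac{1}{\left(- \frac{63}{38}\right) \sqrt{38}} = - \frac{\sqrt{38}}{63}$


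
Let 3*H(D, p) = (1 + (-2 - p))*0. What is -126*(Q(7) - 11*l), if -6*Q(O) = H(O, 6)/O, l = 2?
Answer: 2772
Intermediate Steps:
H(D, p) = 0 (H(D, p) = ((1 + (-2 - p))*0)/3 = ((-1 - p)*0)/3 = (⅓)*0 = 0)
Q(O) = 0 (Q(O) = -0/O = -⅙*0 = 0)
-126*(Q(7) - 11*l) = -126*(0 - 11*2) = -126*(0 - 22) = -126*(-22) = 2772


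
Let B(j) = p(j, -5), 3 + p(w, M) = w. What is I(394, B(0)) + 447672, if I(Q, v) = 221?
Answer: 447893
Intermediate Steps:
p(w, M) = -3 + w
B(j) = -3 + j
I(394, B(0)) + 447672 = 221 + 447672 = 447893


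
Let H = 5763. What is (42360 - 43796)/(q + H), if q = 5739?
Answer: -718/5751 ≈ -0.12485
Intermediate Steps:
(42360 - 43796)/(q + H) = (42360 - 43796)/(5739 + 5763) = -1436/11502 = -1436*1/11502 = -718/5751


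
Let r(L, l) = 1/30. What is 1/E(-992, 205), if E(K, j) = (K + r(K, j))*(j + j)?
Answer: -3/1220119 ≈ -2.4588e-6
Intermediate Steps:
r(L, l) = 1/30
E(K, j) = 2*j*(1/30 + K) (E(K, j) = (K + 1/30)*(j + j) = (1/30 + K)*(2*j) = 2*j*(1/30 + K))
1/E(-992, 205) = 1/((1/15)*205*(1 + 30*(-992))) = 1/((1/15)*205*(1 - 29760)) = 1/((1/15)*205*(-29759)) = 1/(-1220119/3) = -3/1220119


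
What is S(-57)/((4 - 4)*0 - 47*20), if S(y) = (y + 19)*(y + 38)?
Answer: -361/470 ≈ -0.76809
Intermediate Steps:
S(y) = (19 + y)*(38 + y)
S(-57)/((4 - 4)*0 - 47*20) = (722 + (-57)**2 + 57*(-57))/((4 - 4)*0 - 47*20) = (722 + 3249 - 3249)/(0*0 - 940) = 722/(0 - 940) = 722/(-940) = 722*(-1/940) = -361/470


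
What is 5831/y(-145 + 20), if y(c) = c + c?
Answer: -5831/250 ≈ -23.324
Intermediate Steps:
y(c) = 2*c
5831/y(-145 + 20) = 5831/((2*(-145 + 20))) = 5831/((2*(-125))) = 5831/(-250) = 5831*(-1/250) = -5831/250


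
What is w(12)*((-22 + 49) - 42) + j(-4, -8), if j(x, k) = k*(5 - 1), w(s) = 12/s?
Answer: -47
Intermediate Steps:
j(x, k) = 4*k (j(x, k) = k*4 = 4*k)
w(12)*((-22 + 49) - 42) + j(-4, -8) = (12/12)*((-22 + 49) - 42) + 4*(-8) = (12*(1/12))*(27 - 42) - 32 = 1*(-15) - 32 = -15 - 32 = -47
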